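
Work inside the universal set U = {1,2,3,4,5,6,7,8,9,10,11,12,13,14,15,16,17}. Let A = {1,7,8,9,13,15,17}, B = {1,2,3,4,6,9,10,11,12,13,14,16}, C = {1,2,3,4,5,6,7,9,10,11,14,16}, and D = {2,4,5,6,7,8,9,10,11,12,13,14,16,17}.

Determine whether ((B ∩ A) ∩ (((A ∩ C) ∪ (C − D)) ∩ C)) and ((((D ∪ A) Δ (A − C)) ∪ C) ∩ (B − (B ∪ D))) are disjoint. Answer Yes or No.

Yes

B ∩ A = {1,9,13}
A ∩ C = {1,7,9}
C − D = {1,3}
(A ∩ C) ∪ (C − D) = {1,3,7,9}
((A ∩ C) ∪ (C − D)) ∩ C = {1,3,7,9}
(B ∩ A) ∩ (((A ∩ C) ∪ (C − D)) ∩ C) = {1,9}
D ∪ A = {1,2,4,5,6,7,8,9,10,11,12,13,14,15,16,17}
A − C = {8,13,15,17}
(D ∪ A) Δ (A − C) = {1,2,4,5,6,7,9,10,11,12,14,16}
((D ∪ A) Δ (A − C)) ∪ C = {1,2,3,4,5,6,7,9,10,11,12,14,16}
B ∪ D = {1,2,3,4,5,6,7,8,9,10,11,12,13,14,16,17}
B − (B ∪ D) = {}
(((D ∪ A) Δ (A − C)) ∪ C) ∩ (B − (B ∪ D)) = {}
{1,9} and {} share no elements.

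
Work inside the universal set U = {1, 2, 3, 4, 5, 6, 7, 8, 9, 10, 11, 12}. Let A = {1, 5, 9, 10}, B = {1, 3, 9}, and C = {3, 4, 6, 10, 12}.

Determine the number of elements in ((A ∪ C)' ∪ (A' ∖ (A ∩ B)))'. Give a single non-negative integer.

A ∪ C = {1, 3, 4, 5, 6, 9, 10, 12}
(A ∪ C)' = {2, 7, 8, 11}
A' = {2, 3, 4, 6, 7, 8, 11, 12}
A ∩ B = {1, 9}
A' ∖ (A ∩ B) = {2, 3, 4, 6, 7, 8, 11, 12}
(A ∪ C)' ∪ (A' ∖ (A ∩ B)) = {2, 3, 4, 6, 7, 8, 11, 12}
((A ∪ C)' ∪ (A' ∖ (A ∩ B)))' = {1, 5, 9, 10}
|((A ∪ C)' ∪ (A' ∖ (A ∩ B)))'| = 4

4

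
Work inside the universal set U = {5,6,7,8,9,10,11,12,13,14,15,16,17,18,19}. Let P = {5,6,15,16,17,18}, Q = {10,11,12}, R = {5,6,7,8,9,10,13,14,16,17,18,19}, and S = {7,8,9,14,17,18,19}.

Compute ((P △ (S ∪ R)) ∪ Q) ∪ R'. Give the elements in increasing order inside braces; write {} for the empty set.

S ∪ R = {5,6,7,8,9,10,13,14,16,17,18,19}
P △ (S ∪ R) = {7,8,9,10,13,14,15,19}
(P △ (S ∪ R)) ∪ Q = {7,8,9,10,11,12,13,14,15,19}
R' = {11,12,15}
((P △ (S ∪ R)) ∪ Q) ∪ R' = {7,8,9,10,11,12,13,14,15,19}

{7,8,9,10,11,12,13,14,15,19}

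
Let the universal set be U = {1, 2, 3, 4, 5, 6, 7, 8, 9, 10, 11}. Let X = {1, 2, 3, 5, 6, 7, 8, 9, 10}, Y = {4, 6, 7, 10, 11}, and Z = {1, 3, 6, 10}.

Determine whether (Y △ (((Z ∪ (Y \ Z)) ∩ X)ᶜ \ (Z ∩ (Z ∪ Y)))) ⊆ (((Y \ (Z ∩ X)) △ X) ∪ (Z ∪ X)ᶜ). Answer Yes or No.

Y \ Z = {4, 7, 11}
Z ∪ (Y \ Z) = {1, 3, 4, 6, 7, 10, 11}
(Z ∪ (Y \ Z)) ∩ X = {1, 3, 6, 7, 10}
((Z ∪ (Y \ Z)) ∩ X)ᶜ = {2, 4, 5, 8, 9, 11}
Z ∪ Y = {1, 3, 4, 6, 7, 10, 11}
Z ∩ (Z ∪ Y) = {1, 3, 6, 10}
((Z ∪ (Y \ Z)) ∩ X)ᶜ \ (Z ∩ (Z ∪ Y)) = {2, 4, 5, 8, 9, 11}
Y △ (((Z ∪ (Y \ Z)) ∩ X)ᶜ \ (Z ∩ (Z ∪ Y))) = {2, 5, 6, 7, 8, 9, 10}
Z ∩ X = {1, 3, 6, 10}
Y \ (Z ∩ X) = {4, 7, 11}
(Y \ (Z ∩ X)) △ X = {1, 2, 3, 4, 5, 6, 8, 9, 10, 11}
Z ∪ X = {1, 2, 3, 5, 6, 7, 8, 9, 10}
(Z ∪ X)ᶜ = {4, 11}
((Y \ (Z ∩ X)) △ X) ∪ (Z ∪ X)ᶜ = {1, 2, 3, 4, 5, 6, 8, 9, 10, 11}
7 ∈ Y △ (((Z ∪ (Y \ Z)) ∩ X)ᶜ \ (Z ∩ (Z ∪ Y))) but 7 ∉ ((Y \ (Z ∩ X)) △ X) ∪ (Z ∪ X)ᶜ, so the inclusion fails.

No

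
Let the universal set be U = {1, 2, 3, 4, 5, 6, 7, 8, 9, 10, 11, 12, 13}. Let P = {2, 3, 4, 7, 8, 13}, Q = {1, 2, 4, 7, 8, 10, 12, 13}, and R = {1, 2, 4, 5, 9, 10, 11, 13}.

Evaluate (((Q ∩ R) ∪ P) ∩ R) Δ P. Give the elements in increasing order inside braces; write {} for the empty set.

{1, 3, 7, 8, 10}

Q ∩ R = {1, 2, 4, 10, 13}
(Q ∩ R) ∪ P = {1, 2, 3, 4, 7, 8, 10, 13}
((Q ∩ R) ∪ P) ∩ R = {1, 2, 4, 10, 13}
(((Q ∩ R) ∪ P) ∩ R) Δ P = {1, 3, 7, 8, 10}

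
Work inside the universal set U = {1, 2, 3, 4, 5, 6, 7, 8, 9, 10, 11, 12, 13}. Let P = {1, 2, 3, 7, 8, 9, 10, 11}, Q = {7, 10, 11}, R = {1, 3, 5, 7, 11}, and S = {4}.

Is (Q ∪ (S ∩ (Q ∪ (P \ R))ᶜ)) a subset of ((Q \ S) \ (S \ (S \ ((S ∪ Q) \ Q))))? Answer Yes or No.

No

P \ R = {2, 8, 9, 10}
Q ∪ (P \ R) = {2, 7, 8, 9, 10, 11}
(Q ∪ (P \ R))ᶜ = {1, 3, 4, 5, 6, 12, 13}
S ∩ (Q ∪ (P \ R))ᶜ = {4}
Q ∪ (S ∩ (Q ∪ (P \ R))ᶜ) = {4, 7, 10, 11}
Q \ S = {7, 10, 11}
S ∪ Q = {4, 7, 10, 11}
(S ∪ Q) \ Q = {4}
S \ ((S ∪ Q) \ Q) = {}
S \ (S \ ((S ∪ Q) \ Q)) = {4}
(Q \ S) \ (S \ (S \ ((S ∪ Q) \ Q))) = {7, 10, 11}
4 ∈ Q ∪ (S ∩ (Q ∪ (P \ R))ᶜ) but 4 ∉ (Q \ S) \ (S \ (S \ ((S ∪ Q) \ Q))), so the inclusion fails.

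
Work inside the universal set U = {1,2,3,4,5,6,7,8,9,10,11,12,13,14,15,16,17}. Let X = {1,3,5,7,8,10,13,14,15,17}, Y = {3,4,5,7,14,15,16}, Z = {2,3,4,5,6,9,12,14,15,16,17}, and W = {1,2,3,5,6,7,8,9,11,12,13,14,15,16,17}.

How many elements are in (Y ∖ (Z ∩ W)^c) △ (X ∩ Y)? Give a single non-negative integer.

Z ∩ W = {2,3,5,6,9,12,14,15,16,17}
(Z ∩ W)^c = {1,4,7,8,10,11,13}
Y ∖ (Z ∩ W)^c = {3,5,14,15,16}
X ∩ Y = {3,5,7,14,15}
(Y ∖ (Z ∩ W)^c) △ (X ∩ Y) = {7,16}
|(Y ∖ (Z ∩ W)^c) △ (X ∩ Y)| = 2

2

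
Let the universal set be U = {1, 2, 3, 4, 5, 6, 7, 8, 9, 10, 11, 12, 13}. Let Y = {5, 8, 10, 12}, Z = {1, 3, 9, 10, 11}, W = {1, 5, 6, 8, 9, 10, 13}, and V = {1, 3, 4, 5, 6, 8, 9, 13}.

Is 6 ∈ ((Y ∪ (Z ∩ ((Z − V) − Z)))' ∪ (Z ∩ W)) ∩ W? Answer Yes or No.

Yes

6 ∉ Z and 6 ∈ V, so 6 ∉ Z − V
6 ∉ (Z − V) and 6 ∉ Z, so 6 ∉ (Z − V) − Z
6 ∉ Z and 6 ∉ ((Z − V) − Z), so 6 ∉ Z ∩ ((Z − V) − Z)
6 ∉ Y and 6 ∉ (Z ∩ ((Z − V) − Z)), so 6 ∉ Y ∪ (Z ∩ ((Z − V) − Z))
6 ∈ (Y ∪ (Z ∩ ((Z − V) − Z)))' since 6 ∉ (Y ∪ (Z ∩ ((Z − V) − Z)))
6 ∉ Z and 6 ∈ W, so 6 ∉ Z ∩ W
6 ∈ (Y ∪ (Z ∩ ((Z − V) − Z)))' and 6 ∉ (Z ∩ W), so 6 ∈ (Y ∪ (Z ∩ ((Z − V) − Z)))' ∪ (Z ∩ W)
6 ∈ ((Y ∪ (Z ∩ ((Z − V) − Z)))' ∪ (Z ∩ W)) and 6 ∈ W, so 6 ∈ ((Y ∪ (Z ∩ ((Z − V) − Z)))' ∪ (Z ∩ W)) ∩ W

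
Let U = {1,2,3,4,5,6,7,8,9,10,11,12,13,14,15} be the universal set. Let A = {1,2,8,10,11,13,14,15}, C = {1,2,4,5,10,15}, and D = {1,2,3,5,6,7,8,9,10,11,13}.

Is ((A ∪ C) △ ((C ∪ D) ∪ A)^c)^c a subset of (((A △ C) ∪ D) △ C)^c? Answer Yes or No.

A ∪ C = {1,2,4,5,8,10,11,13,14,15}
C ∪ D = {1,2,3,4,5,6,7,8,9,10,11,13,15}
(C ∪ D) ∪ A = {1,2,3,4,5,6,7,8,9,10,11,13,14,15}
((C ∪ D) ∪ A)^c = {12}
(A ∪ C) △ ((C ∪ D) ∪ A)^c = {1,2,4,5,8,10,11,12,13,14,15}
((A ∪ C) △ ((C ∪ D) ∪ A)^c)^c = {3,6,7,9}
A △ C = {4,5,8,11,13,14}
(A △ C) ∪ D = {1,2,3,4,5,6,7,8,9,10,11,13,14}
((A △ C) ∪ D) △ C = {3,6,7,8,9,11,13,14,15}
(((A △ C) ∪ D) △ C)^c = {1,2,4,5,10,12}
3 ∈ ((A ∪ C) △ ((C ∪ D) ∪ A)^c)^c but 3 ∉ (((A △ C) ∪ D) △ C)^c, so the inclusion fails.

No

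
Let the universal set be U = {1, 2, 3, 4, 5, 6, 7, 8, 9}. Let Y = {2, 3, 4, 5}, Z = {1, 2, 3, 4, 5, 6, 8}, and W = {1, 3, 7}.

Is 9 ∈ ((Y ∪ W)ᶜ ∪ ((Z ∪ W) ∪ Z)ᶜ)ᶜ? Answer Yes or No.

9 ∉ Y and 9 ∉ W, so 9 ∉ Y ∪ W
9 ∈ (Y ∪ W)ᶜ since 9 ∉ (Y ∪ W)
9 ∉ Z and 9 ∉ W, so 9 ∉ Z ∪ W
9 ∉ (Z ∪ W) and 9 ∉ Z, so 9 ∉ (Z ∪ W) ∪ Z
9 ∈ ((Z ∪ W) ∪ Z)ᶜ since 9 ∉ ((Z ∪ W) ∪ Z)
9 ∈ (Y ∪ W)ᶜ and 9 ∈ ((Z ∪ W) ∪ Z)ᶜ, so 9 ∈ (Y ∪ W)ᶜ ∪ ((Z ∪ W) ∪ Z)ᶜ
9 ∉ ((Y ∪ W)ᶜ ∪ ((Z ∪ W) ∪ Z)ᶜ)ᶜ since 9 ∈ ((Y ∪ W)ᶜ ∪ ((Z ∪ W) ∪ Z)ᶜ)

No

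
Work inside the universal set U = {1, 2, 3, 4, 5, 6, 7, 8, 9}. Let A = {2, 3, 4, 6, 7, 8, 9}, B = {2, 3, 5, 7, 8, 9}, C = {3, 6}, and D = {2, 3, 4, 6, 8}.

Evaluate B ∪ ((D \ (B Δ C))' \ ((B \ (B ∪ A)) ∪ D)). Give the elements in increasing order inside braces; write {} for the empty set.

{1, 2, 3, 5, 7, 8, 9}

B Δ C = {2, 5, 6, 7, 8, 9}
D \ (B Δ C) = {3, 4}
(D \ (B Δ C))' = {1, 2, 5, 6, 7, 8, 9}
B ∪ A = {2, 3, 4, 5, 6, 7, 8, 9}
B \ (B ∪ A) = {}
(B \ (B ∪ A)) ∪ D = {2, 3, 4, 6, 8}
(D \ (B Δ C))' \ ((B \ (B ∪ A)) ∪ D) = {1, 5, 7, 9}
B ∪ ((D \ (B Δ C))' \ ((B \ (B ∪ A)) ∪ D)) = {1, 2, 3, 5, 7, 8, 9}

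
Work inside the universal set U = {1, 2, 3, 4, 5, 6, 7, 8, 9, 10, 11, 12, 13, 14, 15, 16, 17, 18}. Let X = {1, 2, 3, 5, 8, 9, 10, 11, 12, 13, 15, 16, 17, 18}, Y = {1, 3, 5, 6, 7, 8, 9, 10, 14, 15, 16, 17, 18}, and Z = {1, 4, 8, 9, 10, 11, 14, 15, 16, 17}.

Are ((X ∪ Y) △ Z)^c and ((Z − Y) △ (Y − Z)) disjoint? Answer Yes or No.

No

X ∪ Y = {1, 2, 3, 5, 6, 7, 8, 9, 10, 11, 12, 13, 14, 15, 16, 17, 18}
(X ∪ Y) △ Z = {2, 3, 4, 5, 6, 7, 12, 13, 18}
((X ∪ Y) △ Z)^c = {1, 8, 9, 10, 11, 14, 15, 16, 17}
Z − Y = {4, 11}
Y − Z = {3, 5, 6, 7, 18}
(Z − Y) △ (Y − Z) = {3, 4, 5, 6, 7, 11, 18}
11 lies in both, so they are not disjoint.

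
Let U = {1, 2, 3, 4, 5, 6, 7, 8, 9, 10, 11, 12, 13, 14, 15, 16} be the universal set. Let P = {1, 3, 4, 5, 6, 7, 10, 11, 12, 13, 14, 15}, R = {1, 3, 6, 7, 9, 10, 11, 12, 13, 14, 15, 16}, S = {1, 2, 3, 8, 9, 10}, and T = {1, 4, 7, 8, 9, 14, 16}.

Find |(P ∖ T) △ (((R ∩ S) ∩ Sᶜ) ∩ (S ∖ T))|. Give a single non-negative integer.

P ∖ T = {3, 5, 6, 10, 11, 12, 13, 15}
R ∩ S = {1, 3, 9, 10}
Sᶜ = {4, 5, 6, 7, 11, 12, 13, 14, 15, 16}
(R ∩ S) ∩ Sᶜ = {}
S ∖ T = {2, 3, 10}
((R ∩ S) ∩ Sᶜ) ∩ (S ∖ T) = {}
(P ∖ T) △ (((R ∩ S) ∩ Sᶜ) ∩ (S ∖ T)) = {3, 5, 6, 10, 11, 12, 13, 15}
|(P ∖ T) △ (((R ∩ S) ∩ Sᶜ) ∩ (S ∖ T))| = 8

8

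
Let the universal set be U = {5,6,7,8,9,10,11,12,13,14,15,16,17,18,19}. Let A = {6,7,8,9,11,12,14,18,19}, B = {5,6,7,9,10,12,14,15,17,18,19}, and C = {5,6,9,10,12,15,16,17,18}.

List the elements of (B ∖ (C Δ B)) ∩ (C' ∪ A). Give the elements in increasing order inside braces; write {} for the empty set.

{6,9,12,18}

C Δ B = {7,14,16,19}
B ∖ (C Δ B) = {5,6,9,10,12,15,17,18}
C' = {7,8,11,13,14,19}
C' ∪ A = {6,7,8,9,11,12,13,14,18,19}
(B ∖ (C Δ B)) ∩ (C' ∪ A) = {6,9,12,18}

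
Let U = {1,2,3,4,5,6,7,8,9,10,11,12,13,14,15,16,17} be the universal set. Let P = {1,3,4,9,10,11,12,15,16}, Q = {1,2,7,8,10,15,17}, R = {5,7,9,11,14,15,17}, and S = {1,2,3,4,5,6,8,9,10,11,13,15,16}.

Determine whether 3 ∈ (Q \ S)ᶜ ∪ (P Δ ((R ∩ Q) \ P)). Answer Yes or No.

Yes

3 ∉ Q and 3 ∈ S, so 3 ∉ Q \ S
3 ∈ (Q \ S)ᶜ since 3 ∉ (Q \ S)
3 ∉ R and 3 ∉ Q, so 3 ∉ R ∩ Q
3 ∉ (R ∩ Q) and 3 ∈ P, so 3 ∉ (R ∩ Q) \ P
3 ∈ P and 3 ∉ ((R ∩ Q) \ P), so 3 ∈ P Δ ((R ∩ Q) \ P)
3 ∈ (Q \ S)ᶜ and 3 ∈ (P Δ ((R ∩ Q) \ P)), so 3 ∈ (Q \ S)ᶜ ∪ (P Δ ((R ∩ Q) \ P))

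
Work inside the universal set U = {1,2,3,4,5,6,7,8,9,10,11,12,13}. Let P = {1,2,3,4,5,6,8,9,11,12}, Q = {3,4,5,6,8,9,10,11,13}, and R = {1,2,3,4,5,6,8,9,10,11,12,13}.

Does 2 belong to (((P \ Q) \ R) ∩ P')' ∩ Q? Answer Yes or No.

No

2 ∈ P and 2 ∉ Q, so 2 ∈ P \ Q
2 ∈ (P \ Q) and 2 ∈ R, so 2 ∉ (P \ Q) \ R
2 ∈ P, so 2 ∉ P'
2 ∉ ((P \ Q) \ R) and 2 ∉ P', so 2 ∉ ((P \ Q) \ R) ∩ P'
2 ∈ (((P \ Q) \ R) ∩ P')' since 2 ∉ (((P \ Q) \ R) ∩ P')
2 ∈ (((P \ Q) \ R) ∩ P')' and 2 ∉ Q, so 2 ∉ (((P \ Q) \ R) ∩ P')' ∩ Q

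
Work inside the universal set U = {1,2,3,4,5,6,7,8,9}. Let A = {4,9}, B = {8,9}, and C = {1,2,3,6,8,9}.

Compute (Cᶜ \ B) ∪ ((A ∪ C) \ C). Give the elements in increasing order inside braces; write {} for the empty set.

{4,5,7}

Cᶜ = {4,5,7}
Cᶜ \ B = {4,5,7}
A ∪ C = {1,2,3,4,6,8,9}
(A ∪ C) \ C = {4}
(Cᶜ \ B) ∪ ((A ∪ C) \ C) = {4,5,7}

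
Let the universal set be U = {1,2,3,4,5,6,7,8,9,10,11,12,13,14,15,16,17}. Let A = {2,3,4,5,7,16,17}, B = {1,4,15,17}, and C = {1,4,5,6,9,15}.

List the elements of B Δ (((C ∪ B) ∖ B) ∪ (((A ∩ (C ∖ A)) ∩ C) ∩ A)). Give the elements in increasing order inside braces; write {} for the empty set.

{1,4,5,6,9,15,17}

C ∪ B = {1,4,5,6,9,15,17}
(C ∪ B) ∖ B = {5,6,9}
C ∖ A = {1,6,9,15}
A ∩ (C ∖ A) = {}
(A ∩ (C ∖ A)) ∩ C = {}
((A ∩ (C ∖ A)) ∩ C) ∩ A = {}
((C ∪ B) ∖ B) ∪ (((A ∩ (C ∖ A)) ∩ C) ∩ A) = {5,6,9}
B Δ (((C ∪ B) ∖ B) ∪ (((A ∩ (C ∖ A)) ∩ C) ∩ A)) = {1,4,5,6,9,15,17}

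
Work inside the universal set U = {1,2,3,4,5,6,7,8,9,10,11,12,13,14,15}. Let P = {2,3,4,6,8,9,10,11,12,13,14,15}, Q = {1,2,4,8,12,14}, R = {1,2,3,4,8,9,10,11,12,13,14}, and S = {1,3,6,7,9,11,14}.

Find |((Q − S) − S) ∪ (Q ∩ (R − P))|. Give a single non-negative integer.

5

Q − S = {2,4,8,12}
(Q − S) − S = {2,4,8,12}
R − P = {1}
Q ∩ (R − P) = {1}
((Q − S) − S) ∪ (Q ∩ (R − P)) = {1,2,4,8,12}
|((Q − S) − S) ∪ (Q ∩ (R − P))| = 5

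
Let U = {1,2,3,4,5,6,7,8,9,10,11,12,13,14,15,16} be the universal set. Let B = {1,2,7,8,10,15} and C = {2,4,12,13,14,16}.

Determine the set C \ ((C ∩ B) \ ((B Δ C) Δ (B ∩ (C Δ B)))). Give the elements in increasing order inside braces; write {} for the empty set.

{4,12,13,14,16}

C ∩ B = {2}
B Δ C = {1,4,7,8,10,12,13,14,15,16}
C Δ B = {1,4,7,8,10,12,13,14,15,16}
B ∩ (C Δ B) = {1,7,8,10,15}
(B Δ C) Δ (B ∩ (C Δ B)) = {4,12,13,14,16}
(C ∩ B) \ ((B Δ C) Δ (B ∩ (C Δ B))) = {2}
C \ ((C ∩ B) \ ((B Δ C) Δ (B ∩ (C Δ B)))) = {4,12,13,14,16}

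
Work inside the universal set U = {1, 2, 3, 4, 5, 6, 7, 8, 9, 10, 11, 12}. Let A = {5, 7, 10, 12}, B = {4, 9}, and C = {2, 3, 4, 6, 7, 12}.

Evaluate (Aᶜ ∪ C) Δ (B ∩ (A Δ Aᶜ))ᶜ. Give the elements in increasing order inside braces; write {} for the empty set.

Aᶜ = {1, 2, 3, 4, 6, 8, 9, 11}
Aᶜ ∪ C = {1, 2, 3, 4, 6, 7, 8, 9, 11, 12}
A Δ Aᶜ = {1, 2, 3, 4, 5, 6, 7, 8, 9, 10, 11, 12}
B ∩ (A Δ Aᶜ) = {4, 9}
(B ∩ (A Δ Aᶜ))ᶜ = {1, 2, 3, 5, 6, 7, 8, 10, 11, 12}
(Aᶜ ∪ C) Δ (B ∩ (A Δ Aᶜ))ᶜ = {4, 5, 9, 10}

{4, 5, 9, 10}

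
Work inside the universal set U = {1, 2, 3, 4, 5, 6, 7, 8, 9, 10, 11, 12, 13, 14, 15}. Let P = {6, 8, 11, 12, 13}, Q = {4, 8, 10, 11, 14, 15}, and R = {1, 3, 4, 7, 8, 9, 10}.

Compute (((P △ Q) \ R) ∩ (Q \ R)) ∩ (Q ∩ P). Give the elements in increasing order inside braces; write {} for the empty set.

{}

P △ Q = {4, 6, 10, 12, 13, 14, 15}
(P △ Q) \ R = {6, 12, 13, 14, 15}
Q \ R = {11, 14, 15}
((P △ Q) \ R) ∩ (Q \ R) = {14, 15}
Q ∩ P = {8, 11}
(((P △ Q) \ R) ∩ (Q \ R)) ∩ (Q ∩ P) = {}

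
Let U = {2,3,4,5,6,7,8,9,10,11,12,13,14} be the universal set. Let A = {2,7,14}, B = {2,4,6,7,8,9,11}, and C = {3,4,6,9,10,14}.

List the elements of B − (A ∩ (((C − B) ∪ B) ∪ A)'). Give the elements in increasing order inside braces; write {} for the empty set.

{2,4,6,7,8,9,11}

C − B = {3,10,14}
(C − B) ∪ B = {2,3,4,6,7,8,9,10,11,14}
((C − B) ∪ B) ∪ A = {2,3,4,6,7,8,9,10,11,14}
(((C − B) ∪ B) ∪ A)' = {5,12,13}
A ∩ (((C − B) ∪ B) ∪ A)' = {}
B − (A ∩ (((C − B) ∪ B) ∪ A)') = {2,4,6,7,8,9,11}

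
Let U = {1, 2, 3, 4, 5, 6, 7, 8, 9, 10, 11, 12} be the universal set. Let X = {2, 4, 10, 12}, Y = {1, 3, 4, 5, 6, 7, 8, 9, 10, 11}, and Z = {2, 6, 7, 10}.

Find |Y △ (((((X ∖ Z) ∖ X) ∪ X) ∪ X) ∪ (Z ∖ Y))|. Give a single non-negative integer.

X ∖ Z = {4, 12}
(X ∖ Z) ∖ X = {}
((X ∖ Z) ∖ X) ∪ X = {2, 4, 10, 12}
(((X ∖ Z) ∖ X) ∪ X) ∪ X = {2, 4, 10, 12}
Z ∖ Y = {2}
((((X ∖ Z) ∖ X) ∪ X) ∪ X) ∪ (Z ∖ Y) = {2, 4, 10, 12}
Y △ (((((X ∖ Z) ∖ X) ∪ X) ∪ X) ∪ (Z ∖ Y)) = {1, 2, 3, 5, 6, 7, 8, 9, 11, 12}
|Y △ (((((X ∖ Z) ∖ X) ∪ X) ∪ X) ∪ (Z ∖ Y))| = 10

10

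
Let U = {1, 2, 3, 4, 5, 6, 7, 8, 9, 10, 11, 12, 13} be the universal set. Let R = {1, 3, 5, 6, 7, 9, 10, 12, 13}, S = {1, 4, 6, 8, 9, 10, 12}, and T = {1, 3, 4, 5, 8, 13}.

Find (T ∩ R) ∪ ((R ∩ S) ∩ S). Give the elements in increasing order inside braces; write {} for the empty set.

T ∩ R = {1, 3, 5, 13}
R ∩ S = {1, 6, 9, 10, 12}
(R ∩ S) ∩ S = {1, 6, 9, 10, 12}
(T ∩ R) ∪ ((R ∩ S) ∩ S) = {1, 3, 5, 6, 9, 10, 12, 13}

{1, 3, 5, 6, 9, 10, 12, 13}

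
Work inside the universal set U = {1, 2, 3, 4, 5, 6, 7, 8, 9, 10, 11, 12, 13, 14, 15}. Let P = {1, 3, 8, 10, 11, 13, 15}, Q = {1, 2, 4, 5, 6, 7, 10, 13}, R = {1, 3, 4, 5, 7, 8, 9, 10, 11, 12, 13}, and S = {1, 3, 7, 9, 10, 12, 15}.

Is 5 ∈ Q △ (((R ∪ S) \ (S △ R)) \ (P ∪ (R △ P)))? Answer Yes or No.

5 ∈ R and 5 ∉ S, so 5 ∈ R ∪ S
5 ∉ S and 5 ∈ R, so 5 ∈ S △ R
5 ∈ (R ∪ S) and 5 ∈ (S △ R), so 5 ∉ (R ∪ S) \ (S △ R)
5 ∈ R and 5 ∉ P, so 5 ∈ R △ P
5 ∉ P and 5 ∈ (R △ P), so 5 ∈ P ∪ (R △ P)
5 ∉ ((R ∪ S) \ (S △ R)) and 5 ∈ (P ∪ (R △ P)), so 5 ∉ ((R ∪ S) \ (S △ R)) \ (P ∪ (R △ P))
5 ∈ Q and 5 ∉ (((R ∪ S) \ (S △ R)) \ (P ∪ (R △ P))), so 5 ∈ Q △ (((R ∪ S) \ (S △ R)) \ (P ∪ (R △ P)))

Yes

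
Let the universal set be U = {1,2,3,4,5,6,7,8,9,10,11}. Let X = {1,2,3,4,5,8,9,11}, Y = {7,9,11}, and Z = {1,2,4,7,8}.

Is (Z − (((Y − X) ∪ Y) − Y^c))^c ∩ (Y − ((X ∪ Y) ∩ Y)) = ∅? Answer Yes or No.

Yes

Y − X = {7}
(Y − X) ∪ Y = {7,9,11}
Y^c = {1,2,3,4,5,6,8,10}
((Y − X) ∪ Y) − Y^c = {7,9,11}
Z − (((Y − X) ∪ Y) − Y^c) = {1,2,4,8}
(Z − (((Y − X) ∪ Y) − Y^c))^c = {3,5,6,7,9,10,11}
X ∪ Y = {1,2,3,4,5,7,8,9,11}
(X ∪ Y) ∩ Y = {7,9,11}
Y − ((X ∪ Y) ∩ Y) = {}
{3,5,6,7,9,10,11} and {} share no elements.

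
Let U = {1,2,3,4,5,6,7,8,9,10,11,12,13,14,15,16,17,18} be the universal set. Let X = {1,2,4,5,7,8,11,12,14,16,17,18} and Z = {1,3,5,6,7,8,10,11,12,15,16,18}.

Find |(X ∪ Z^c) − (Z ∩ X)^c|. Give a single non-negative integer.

Z^c = {2,4,9,13,14,17}
X ∪ Z^c = {1,2,4,5,7,8,9,11,12,13,14,16,17,18}
Z ∩ X = {1,5,7,8,11,12,16,18}
(Z ∩ X)^c = {2,3,4,6,9,10,13,14,15,17}
(X ∪ Z^c) − (Z ∩ X)^c = {1,5,7,8,11,12,16,18}
|(X ∪ Z^c) − (Z ∩ X)^c| = 8

8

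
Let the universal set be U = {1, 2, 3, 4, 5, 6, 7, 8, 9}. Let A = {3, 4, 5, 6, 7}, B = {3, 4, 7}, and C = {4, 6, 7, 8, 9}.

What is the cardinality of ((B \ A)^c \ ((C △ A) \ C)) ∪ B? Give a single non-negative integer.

B \ A = {}
(B \ A)^c = {1, 2, 3, 4, 5, 6, 7, 8, 9}
C △ A = {3, 5, 8, 9}
(C △ A) \ C = {3, 5}
(B \ A)^c \ ((C △ A) \ C) = {1, 2, 4, 6, 7, 8, 9}
((B \ A)^c \ ((C △ A) \ C)) ∪ B = {1, 2, 3, 4, 6, 7, 8, 9}
|((B \ A)^c \ ((C △ A) \ C)) ∪ B| = 8

8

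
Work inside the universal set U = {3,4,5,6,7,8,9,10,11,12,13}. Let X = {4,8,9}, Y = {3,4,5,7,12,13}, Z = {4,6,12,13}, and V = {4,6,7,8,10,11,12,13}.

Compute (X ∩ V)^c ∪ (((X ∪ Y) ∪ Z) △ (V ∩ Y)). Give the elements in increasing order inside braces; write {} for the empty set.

{3,5,6,7,8,9,10,11,12,13}

X ∩ V = {4,8}
(X ∩ V)^c = {3,5,6,7,9,10,11,12,13}
X ∪ Y = {3,4,5,7,8,9,12,13}
(X ∪ Y) ∪ Z = {3,4,5,6,7,8,9,12,13}
V ∩ Y = {4,7,12,13}
((X ∪ Y) ∪ Z) △ (V ∩ Y) = {3,5,6,8,9}
(X ∩ V)^c ∪ (((X ∪ Y) ∪ Z) △ (V ∩ Y)) = {3,5,6,7,8,9,10,11,12,13}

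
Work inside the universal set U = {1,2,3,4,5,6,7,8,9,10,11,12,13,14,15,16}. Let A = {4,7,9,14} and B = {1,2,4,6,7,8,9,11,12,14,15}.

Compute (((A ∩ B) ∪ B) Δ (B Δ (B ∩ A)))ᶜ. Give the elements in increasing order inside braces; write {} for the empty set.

{1,2,3,5,6,8,10,11,12,13,15,16}

A ∩ B = {4,7,9,14}
(A ∩ B) ∪ B = {1,2,4,6,7,8,9,11,12,14,15}
B ∩ A = {4,7,9,14}
B Δ (B ∩ A) = {1,2,6,8,11,12,15}
((A ∩ B) ∪ B) Δ (B Δ (B ∩ A)) = {4,7,9,14}
(((A ∩ B) ∪ B) Δ (B Δ (B ∩ A)))ᶜ = {1,2,3,5,6,8,10,11,12,13,15,16}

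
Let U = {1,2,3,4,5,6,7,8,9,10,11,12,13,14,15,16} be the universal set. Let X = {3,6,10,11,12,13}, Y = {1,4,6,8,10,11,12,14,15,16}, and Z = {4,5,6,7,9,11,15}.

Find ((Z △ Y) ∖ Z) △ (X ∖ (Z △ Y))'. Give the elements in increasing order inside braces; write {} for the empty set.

{2,4,5,7,9,15}

Z △ Y = {1,5,7,8,9,10,12,14,16}
(Z △ Y) ∖ Z = {1,8,10,12,14,16}
X ∖ (Z △ Y) = {3,6,11,13}
(X ∖ (Z △ Y))' = {1,2,4,5,7,8,9,10,12,14,15,16}
((Z △ Y) ∖ Z) △ (X ∖ (Z △ Y))' = {2,4,5,7,9,15}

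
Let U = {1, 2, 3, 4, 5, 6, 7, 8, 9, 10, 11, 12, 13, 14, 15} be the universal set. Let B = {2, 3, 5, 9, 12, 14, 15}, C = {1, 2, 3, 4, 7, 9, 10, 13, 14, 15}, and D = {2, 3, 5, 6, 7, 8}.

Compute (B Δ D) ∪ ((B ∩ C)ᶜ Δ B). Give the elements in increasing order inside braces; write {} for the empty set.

{1, 2, 3, 4, 6, 7, 8, 9, 10, 11, 12, 13, 14, 15}

B Δ D = {6, 7, 8, 9, 12, 14, 15}
B ∩ C = {2, 3, 9, 14, 15}
(B ∩ C)ᶜ = {1, 4, 5, 6, 7, 8, 10, 11, 12, 13}
(B ∩ C)ᶜ Δ B = {1, 2, 3, 4, 6, 7, 8, 9, 10, 11, 13, 14, 15}
(B Δ D) ∪ ((B ∩ C)ᶜ Δ B) = {1, 2, 3, 4, 6, 7, 8, 9, 10, 11, 12, 13, 14, 15}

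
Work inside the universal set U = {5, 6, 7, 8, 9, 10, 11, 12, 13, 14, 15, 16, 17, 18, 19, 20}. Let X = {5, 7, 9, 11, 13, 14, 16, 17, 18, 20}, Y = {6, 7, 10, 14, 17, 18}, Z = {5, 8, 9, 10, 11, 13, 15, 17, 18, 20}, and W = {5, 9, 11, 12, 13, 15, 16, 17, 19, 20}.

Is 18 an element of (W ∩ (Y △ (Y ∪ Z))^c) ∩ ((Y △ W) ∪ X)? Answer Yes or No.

18 ∈ Y and 18 ∈ Z, so 18 ∈ Y ∪ Z
18 ∈ Y and 18 ∈ (Y ∪ Z), so 18 ∉ Y △ (Y ∪ Z)
18 ∈ (Y △ (Y ∪ Z))^c since 18 ∉ (Y △ (Y ∪ Z))
18 ∉ W and 18 ∈ (Y △ (Y ∪ Z))^c, so 18 ∉ W ∩ (Y △ (Y ∪ Z))^c
18 ∈ Y and 18 ∉ W, so 18 ∈ Y △ W
18 ∈ (Y △ W) and 18 ∈ X, so 18 ∈ (Y △ W) ∪ X
18 ∉ (W ∩ (Y △ (Y ∪ Z))^c) and 18 ∈ ((Y △ W) ∪ X), so 18 ∉ (W ∩ (Y △ (Y ∪ Z))^c) ∩ ((Y △ W) ∪ X)

No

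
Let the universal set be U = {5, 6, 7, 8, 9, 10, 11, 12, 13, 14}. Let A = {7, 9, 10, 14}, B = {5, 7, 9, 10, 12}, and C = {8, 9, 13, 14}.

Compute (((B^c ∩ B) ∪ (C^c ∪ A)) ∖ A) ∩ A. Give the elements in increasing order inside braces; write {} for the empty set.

{}

B^c = {6, 8, 11, 13, 14}
B^c ∩ B = {}
C^c = {5, 6, 7, 10, 11, 12}
C^c ∪ A = {5, 6, 7, 9, 10, 11, 12, 14}
(B^c ∩ B) ∪ (C^c ∪ A) = {5, 6, 7, 9, 10, 11, 12, 14}
((B^c ∩ B) ∪ (C^c ∪ A)) ∖ A = {5, 6, 11, 12}
(((B^c ∩ B) ∪ (C^c ∪ A)) ∖ A) ∩ A = {}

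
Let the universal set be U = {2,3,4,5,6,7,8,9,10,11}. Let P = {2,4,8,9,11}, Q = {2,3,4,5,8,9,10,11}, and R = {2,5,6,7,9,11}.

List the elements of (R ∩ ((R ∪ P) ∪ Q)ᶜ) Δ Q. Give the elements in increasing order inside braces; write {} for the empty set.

{2,3,4,5,8,9,10,11}

R ∪ P = {2,4,5,6,7,8,9,11}
(R ∪ P) ∪ Q = {2,3,4,5,6,7,8,9,10,11}
((R ∪ P) ∪ Q)ᶜ = {}
R ∩ ((R ∪ P) ∪ Q)ᶜ = {}
(R ∩ ((R ∪ P) ∪ Q)ᶜ) Δ Q = {2,3,4,5,8,9,10,11}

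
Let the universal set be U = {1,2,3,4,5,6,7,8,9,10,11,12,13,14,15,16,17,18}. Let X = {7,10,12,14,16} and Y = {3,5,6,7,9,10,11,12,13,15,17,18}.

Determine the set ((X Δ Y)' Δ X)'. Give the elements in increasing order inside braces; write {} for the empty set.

X Δ Y = {3,5,6,9,11,13,14,15,16,17,18}
(X Δ Y)' = {1,2,4,7,8,10,12}
(X Δ Y)' Δ X = {1,2,4,8,14,16}
((X Δ Y)' Δ X)' = {3,5,6,7,9,10,11,12,13,15,17,18}

{3,5,6,7,9,10,11,12,13,15,17,18}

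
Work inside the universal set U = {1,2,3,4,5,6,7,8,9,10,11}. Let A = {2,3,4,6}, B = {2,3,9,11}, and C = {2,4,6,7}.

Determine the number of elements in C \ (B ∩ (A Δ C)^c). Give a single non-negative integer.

3

A Δ C = {3,7}
(A Δ C)^c = {1,2,4,5,6,8,9,10,11}
B ∩ (A Δ C)^c = {2,9,11}
C \ (B ∩ (A Δ C)^c) = {4,6,7}
|C \ (B ∩ (A Δ C)^c)| = 3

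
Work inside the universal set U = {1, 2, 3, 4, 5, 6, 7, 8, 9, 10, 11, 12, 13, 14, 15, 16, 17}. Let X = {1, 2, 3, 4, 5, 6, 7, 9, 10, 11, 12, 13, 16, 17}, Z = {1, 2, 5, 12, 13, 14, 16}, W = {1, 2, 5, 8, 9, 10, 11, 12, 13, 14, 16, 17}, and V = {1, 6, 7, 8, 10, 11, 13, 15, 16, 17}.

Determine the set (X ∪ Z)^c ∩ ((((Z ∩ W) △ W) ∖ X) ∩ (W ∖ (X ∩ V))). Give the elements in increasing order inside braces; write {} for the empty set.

X ∪ Z = {1, 2, 3, 4, 5, 6, 7, 9, 10, 11, 12, 13, 14, 16, 17}
(X ∪ Z)^c = {8, 15}
Z ∩ W = {1, 2, 5, 12, 13, 14, 16}
(Z ∩ W) △ W = {8, 9, 10, 11, 17}
((Z ∩ W) △ W) ∖ X = {8}
X ∩ V = {1, 6, 7, 10, 11, 13, 16, 17}
W ∖ (X ∩ V) = {2, 5, 8, 9, 12, 14}
(((Z ∩ W) △ W) ∖ X) ∩ (W ∖ (X ∩ V)) = {8}
(X ∪ Z)^c ∩ ((((Z ∩ W) △ W) ∖ X) ∩ (W ∖ (X ∩ V))) = {8}

{8}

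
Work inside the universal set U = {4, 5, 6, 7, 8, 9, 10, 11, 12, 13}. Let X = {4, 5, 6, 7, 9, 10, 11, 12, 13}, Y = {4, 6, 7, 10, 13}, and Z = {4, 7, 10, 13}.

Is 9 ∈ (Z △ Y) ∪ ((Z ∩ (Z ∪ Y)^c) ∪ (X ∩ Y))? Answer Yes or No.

9 ∉ Z and 9 ∉ Y, so 9 ∉ Z △ Y
9 ∉ Z and 9 ∉ Y, so 9 ∉ Z ∪ Y
9 ∈ (Z ∪ Y)^c since 9 ∉ (Z ∪ Y)
9 ∉ Z and 9 ∈ (Z ∪ Y)^c, so 9 ∉ Z ∩ (Z ∪ Y)^c
9 ∈ X and 9 ∉ Y, so 9 ∉ X ∩ Y
9 ∉ (Z ∩ (Z ∪ Y)^c) and 9 ∉ (X ∩ Y), so 9 ∉ (Z ∩ (Z ∪ Y)^c) ∪ (X ∩ Y)
9 ∉ (Z △ Y) and 9 ∉ ((Z ∩ (Z ∪ Y)^c) ∪ (X ∩ Y)), so 9 ∉ (Z △ Y) ∪ ((Z ∩ (Z ∪ Y)^c) ∪ (X ∩ Y))

No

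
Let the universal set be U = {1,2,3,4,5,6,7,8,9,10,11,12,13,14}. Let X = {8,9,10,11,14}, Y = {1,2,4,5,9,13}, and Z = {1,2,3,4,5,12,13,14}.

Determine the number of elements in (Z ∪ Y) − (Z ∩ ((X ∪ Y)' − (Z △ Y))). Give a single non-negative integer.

9

Z ∪ Y = {1,2,3,4,5,9,12,13,14}
X ∪ Y = {1,2,4,5,8,9,10,11,13,14}
(X ∪ Y)' = {3,6,7,12}
Z △ Y = {3,9,12,14}
(X ∪ Y)' − (Z △ Y) = {6,7}
Z ∩ ((X ∪ Y)' − (Z △ Y)) = {}
(Z ∪ Y) − (Z ∩ ((X ∪ Y)' − (Z △ Y))) = {1,2,3,4,5,9,12,13,14}
|(Z ∪ Y) − (Z ∩ ((X ∪ Y)' − (Z △ Y)))| = 9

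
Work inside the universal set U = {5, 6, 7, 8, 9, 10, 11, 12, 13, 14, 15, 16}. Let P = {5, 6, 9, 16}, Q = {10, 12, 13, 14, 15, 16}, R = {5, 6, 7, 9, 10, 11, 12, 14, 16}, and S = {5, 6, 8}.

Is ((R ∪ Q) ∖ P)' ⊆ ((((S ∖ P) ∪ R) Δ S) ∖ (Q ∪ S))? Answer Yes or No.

No

R ∪ Q = {5, 6, 7, 9, 10, 11, 12, 13, 14, 15, 16}
(R ∪ Q) ∖ P = {7, 10, 11, 12, 13, 14, 15}
((R ∪ Q) ∖ P)' = {5, 6, 8, 9, 16}
S ∖ P = {8}
(S ∖ P) ∪ R = {5, 6, 7, 8, 9, 10, 11, 12, 14, 16}
((S ∖ P) ∪ R) Δ S = {7, 9, 10, 11, 12, 14, 16}
Q ∪ S = {5, 6, 8, 10, 12, 13, 14, 15, 16}
(((S ∖ P) ∪ R) Δ S) ∖ (Q ∪ S) = {7, 9, 11}
5 ∈ ((R ∪ Q) ∖ P)' but 5 ∉ (((S ∖ P) ∪ R) Δ S) ∖ (Q ∪ S), so the inclusion fails.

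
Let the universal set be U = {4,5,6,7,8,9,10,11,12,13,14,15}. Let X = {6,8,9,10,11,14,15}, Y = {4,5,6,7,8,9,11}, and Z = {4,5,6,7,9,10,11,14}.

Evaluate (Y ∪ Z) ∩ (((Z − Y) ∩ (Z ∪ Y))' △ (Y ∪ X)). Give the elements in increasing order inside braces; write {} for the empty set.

{10,14}

Y ∪ Z = {4,5,6,7,8,9,10,11,14}
Z − Y = {10,14}
Z ∪ Y = {4,5,6,7,8,9,10,11,14}
(Z − Y) ∩ (Z ∪ Y) = {10,14}
((Z − Y) ∩ (Z ∪ Y))' = {4,5,6,7,8,9,11,12,13,15}
Y ∪ X = {4,5,6,7,8,9,10,11,14,15}
((Z − Y) ∩ (Z ∪ Y))' △ (Y ∪ X) = {10,12,13,14}
(Y ∪ Z) ∩ (((Z − Y) ∩ (Z ∪ Y))' △ (Y ∪ X)) = {10,14}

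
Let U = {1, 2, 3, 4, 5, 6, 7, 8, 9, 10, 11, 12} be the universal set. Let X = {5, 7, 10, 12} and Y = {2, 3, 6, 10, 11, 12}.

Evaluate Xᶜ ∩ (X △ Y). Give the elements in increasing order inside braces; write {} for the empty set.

{2, 3, 6, 11}

Xᶜ = {1, 2, 3, 4, 6, 8, 9, 11}
X △ Y = {2, 3, 5, 6, 7, 11}
Xᶜ ∩ (X △ Y) = {2, 3, 6, 11}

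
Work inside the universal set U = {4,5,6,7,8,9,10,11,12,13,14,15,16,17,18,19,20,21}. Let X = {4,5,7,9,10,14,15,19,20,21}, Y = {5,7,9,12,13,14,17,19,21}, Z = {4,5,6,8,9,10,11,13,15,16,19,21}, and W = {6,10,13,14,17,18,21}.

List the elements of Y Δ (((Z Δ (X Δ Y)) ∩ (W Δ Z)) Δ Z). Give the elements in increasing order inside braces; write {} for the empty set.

X Δ Y = {4,10,12,13,15,17,20}
Z Δ (X Δ Y) = {5,6,8,9,11,12,16,17,19,20,21}
W Δ Z = {4,5,8,9,11,14,15,16,17,18,19}
(Z Δ (X Δ Y)) ∩ (W Δ Z) = {5,8,9,11,16,17,19}
((Z Δ (X Δ Y)) ∩ (W Δ Z)) Δ Z = {4,6,10,13,15,17,21}
Y Δ (((Z Δ (X Δ Y)) ∩ (W Δ Z)) Δ Z) = {4,5,6,7,9,10,12,14,15,19}

{4,5,6,7,9,10,12,14,15,19}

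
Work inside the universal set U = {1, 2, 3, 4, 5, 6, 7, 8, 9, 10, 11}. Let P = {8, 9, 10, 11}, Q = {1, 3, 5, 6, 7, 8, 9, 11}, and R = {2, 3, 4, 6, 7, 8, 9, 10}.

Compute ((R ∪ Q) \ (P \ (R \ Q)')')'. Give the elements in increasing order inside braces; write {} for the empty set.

R ∪ Q = {1, 2, 3, 4, 5, 6, 7, 8, 9, 10, 11}
R \ Q = {2, 4, 10}
(R \ Q)' = {1, 3, 5, 6, 7, 8, 9, 11}
P \ (R \ Q)' = {10}
(P \ (R \ Q)')' = {1, 2, 3, 4, 5, 6, 7, 8, 9, 11}
(R ∪ Q) \ (P \ (R \ Q)')' = {10}
((R ∪ Q) \ (P \ (R \ Q)')')' = {1, 2, 3, 4, 5, 6, 7, 8, 9, 11}

{1, 2, 3, 4, 5, 6, 7, 8, 9, 11}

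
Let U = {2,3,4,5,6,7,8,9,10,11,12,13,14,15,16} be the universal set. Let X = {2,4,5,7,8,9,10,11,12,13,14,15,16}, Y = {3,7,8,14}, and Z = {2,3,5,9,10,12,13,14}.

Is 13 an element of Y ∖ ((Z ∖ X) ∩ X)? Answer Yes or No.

13 ∈ Z and 13 ∈ X, so 13 ∉ Z ∖ X
13 ∉ (Z ∖ X) and 13 ∈ X, so 13 ∉ (Z ∖ X) ∩ X
13 ∉ Y and 13 ∉ ((Z ∖ X) ∩ X), so 13 ∉ Y ∖ ((Z ∖ X) ∩ X)

No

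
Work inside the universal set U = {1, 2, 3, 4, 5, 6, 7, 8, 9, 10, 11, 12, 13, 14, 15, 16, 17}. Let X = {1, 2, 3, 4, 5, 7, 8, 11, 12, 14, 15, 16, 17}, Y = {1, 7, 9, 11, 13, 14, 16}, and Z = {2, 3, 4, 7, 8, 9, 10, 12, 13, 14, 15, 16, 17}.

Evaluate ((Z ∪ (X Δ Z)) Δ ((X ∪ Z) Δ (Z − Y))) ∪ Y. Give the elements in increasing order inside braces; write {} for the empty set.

{1, 2, 3, 4, 7, 8, 9, 10, 11, 12, 13, 14, 15, 16, 17}

X Δ Z = {1, 5, 9, 10, 11, 13}
Z ∪ (X Δ Z) = {1, 2, 3, 4, 5, 7, 8, 9, 10, 11, 12, 13, 14, 15, 16, 17}
X ∪ Z = {1, 2, 3, 4, 5, 7, 8, 9, 10, 11, 12, 13, 14, 15, 16, 17}
Z − Y = {2, 3, 4, 8, 10, 12, 15, 17}
(X ∪ Z) Δ (Z − Y) = {1, 5, 7, 9, 11, 13, 14, 16}
(Z ∪ (X Δ Z)) Δ ((X ∪ Z) Δ (Z − Y)) = {2, 3, 4, 8, 10, 12, 15, 17}
((Z ∪ (X Δ Z)) Δ ((X ∪ Z) Δ (Z − Y))) ∪ Y = {1, 2, 3, 4, 7, 8, 9, 10, 11, 12, 13, 14, 15, 16, 17}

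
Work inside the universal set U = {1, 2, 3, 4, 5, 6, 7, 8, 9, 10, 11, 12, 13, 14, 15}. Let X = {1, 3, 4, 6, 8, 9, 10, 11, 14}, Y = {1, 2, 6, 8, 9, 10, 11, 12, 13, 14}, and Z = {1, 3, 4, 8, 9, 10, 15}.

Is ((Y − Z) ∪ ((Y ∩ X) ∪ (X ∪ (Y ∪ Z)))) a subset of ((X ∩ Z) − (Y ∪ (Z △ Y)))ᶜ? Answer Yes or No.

Yes

Y − Z = {2, 6, 11, 12, 13, 14}
Y ∩ X = {1, 6, 8, 9, 10, 11, 14}
Y ∪ Z = {1, 2, 3, 4, 6, 8, 9, 10, 11, 12, 13, 14, 15}
X ∪ (Y ∪ Z) = {1, 2, 3, 4, 6, 8, 9, 10, 11, 12, 13, 14, 15}
(Y ∩ X) ∪ (X ∪ (Y ∪ Z)) = {1, 2, 3, 4, 6, 8, 9, 10, 11, 12, 13, 14, 15}
(Y − Z) ∪ ((Y ∩ X) ∪ (X ∪ (Y ∪ Z))) = {1, 2, 3, 4, 6, 8, 9, 10, 11, 12, 13, 14, 15}
X ∩ Z = {1, 3, 4, 8, 9, 10}
Z △ Y = {2, 3, 4, 6, 11, 12, 13, 14, 15}
Y ∪ (Z △ Y) = {1, 2, 3, 4, 6, 8, 9, 10, 11, 12, 13, 14, 15}
(X ∩ Z) − (Y ∪ (Z △ Y)) = {}
((X ∩ Z) − (Y ∪ (Z △ Y)))ᶜ = {1, 2, 3, 4, 5, 6, 7, 8, 9, 10, 11, 12, 13, 14, 15}
Every element of {1, 2, 3, 4, 6, 8, 9, 10, 11, 12, 13, 14, 15} is in {1, 2, 3, 4, 5, 6, 7, 8, 9, 10, 11, 12, 13, 14, 15}, so (Y − Z) ∪ ((Y ∩ X) ∪ (X ∪ (Y ∪ Z))) ⊆ ((X ∩ Z) − (Y ∪ (Z △ Y)))ᶜ.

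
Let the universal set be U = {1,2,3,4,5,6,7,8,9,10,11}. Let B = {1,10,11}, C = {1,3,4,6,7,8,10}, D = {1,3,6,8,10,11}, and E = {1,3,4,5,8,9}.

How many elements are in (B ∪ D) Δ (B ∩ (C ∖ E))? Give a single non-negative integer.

B ∪ D = {1,3,6,8,10,11}
C ∖ E = {6,7,10}
B ∩ (C ∖ E) = {10}
(B ∪ D) Δ (B ∩ (C ∖ E)) = {1,3,6,8,11}
|(B ∪ D) Δ (B ∩ (C ∖ E))| = 5

5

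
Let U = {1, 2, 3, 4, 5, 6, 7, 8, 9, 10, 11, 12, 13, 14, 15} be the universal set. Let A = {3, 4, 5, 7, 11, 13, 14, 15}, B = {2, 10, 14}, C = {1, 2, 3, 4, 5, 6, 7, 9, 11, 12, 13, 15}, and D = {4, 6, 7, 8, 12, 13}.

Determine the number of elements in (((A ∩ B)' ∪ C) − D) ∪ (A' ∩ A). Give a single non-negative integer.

A ∩ B = {14}
(A ∩ B)' = {1, 2, 3, 4, 5, 6, 7, 8, 9, 10, 11, 12, 13, 15}
(A ∩ B)' ∪ C = {1, 2, 3, 4, 5, 6, 7, 8, 9, 10, 11, 12, 13, 15}
((A ∩ B)' ∪ C) − D = {1, 2, 3, 5, 9, 10, 11, 15}
A' = {1, 2, 6, 8, 9, 10, 12}
A' ∩ A = {}
(((A ∩ B)' ∪ C) − D) ∪ (A' ∩ A) = {1, 2, 3, 5, 9, 10, 11, 15}
|(((A ∩ B)' ∪ C) − D) ∪ (A' ∩ A)| = 8

8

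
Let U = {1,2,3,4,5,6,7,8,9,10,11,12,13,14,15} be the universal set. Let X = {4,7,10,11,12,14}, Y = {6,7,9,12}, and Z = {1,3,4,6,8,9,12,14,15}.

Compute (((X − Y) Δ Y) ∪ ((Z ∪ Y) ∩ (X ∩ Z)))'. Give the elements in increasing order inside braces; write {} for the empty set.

X − Y = {4,10,11,14}
(X − Y) Δ Y = {4,6,7,9,10,11,12,14}
Z ∪ Y = {1,3,4,6,7,8,9,12,14,15}
X ∩ Z = {4,12,14}
(Z ∪ Y) ∩ (X ∩ Z) = {4,12,14}
((X − Y) Δ Y) ∪ ((Z ∪ Y) ∩ (X ∩ Z)) = {4,6,7,9,10,11,12,14}
(((X − Y) Δ Y) ∪ ((Z ∪ Y) ∩ (X ∩ Z)))' = {1,2,3,5,8,13,15}

{1,2,3,5,8,13,15}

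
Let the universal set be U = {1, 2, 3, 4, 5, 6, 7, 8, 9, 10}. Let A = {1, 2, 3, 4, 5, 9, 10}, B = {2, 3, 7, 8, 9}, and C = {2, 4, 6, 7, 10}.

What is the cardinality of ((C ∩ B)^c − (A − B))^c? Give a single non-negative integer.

C ∩ B = {2, 7}
(C ∩ B)^c = {1, 3, 4, 5, 6, 8, 9, 10}
A − B = {1, 4, 5, 10}
(C ∩ B)^c − (A − B) = {3, 6, 8, 9}
((C ∩ B)^c − (A − B))^c = {1, 2, 4, 5, 7, 10}
|((C ∩ B)^c − (A − B))^c| = 6

6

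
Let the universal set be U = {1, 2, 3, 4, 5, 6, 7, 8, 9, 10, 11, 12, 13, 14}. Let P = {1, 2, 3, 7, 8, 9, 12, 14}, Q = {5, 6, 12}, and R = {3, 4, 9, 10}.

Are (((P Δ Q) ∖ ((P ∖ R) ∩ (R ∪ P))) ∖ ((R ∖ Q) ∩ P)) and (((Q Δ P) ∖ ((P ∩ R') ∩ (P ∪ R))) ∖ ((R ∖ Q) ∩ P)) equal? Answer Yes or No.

Yes

P Δ Q = {1, 2, 3, 5, 6, 7, 8, 9, 14}
P ∖ R = {1, 2, 7, 8, 12, 14}
R ∪ P = {1, 2, 3, 4, 7, 8, 9, 10, 12, 14}
(P ∖ R) ∩ (R ∪ P) = {1, 2, 7, 8, 12, 14}
(P Δ Q) ∖ ((P ∖ R) ∩ (R ∪ P)) = {3, 5, 6, 9}
R ∖ Q = {3, 4, 9, 10}
(R ∖ Q) ∩ P = {3, 9}
((P Δ Q) ∖ ((P ∖ R) ∩ (R ∪ P))) ∖ ((R ∖ Q) ∩ P) = {5, 6}
Q Δ P = {1, 2, 3, 5, 6, 7, 8, 9, 14}
R' = {1, 2, 5, 6, 7, 8, 11, 12, 13, 14}
P ∩ R' = {1, 2, 7, 8, 12, 14}
P ∪ R = {1, 2, 3, 4, 7, 8, 9, 10, 12, 14}
(P ∩ R') ∩ (P ∪ R) = {1, 2, 7, 8, 12, 14}
(Q Δ P) ∖ ((P ∩ R') ∩ (P ∪ R)) = {3, 5, 6, 9}
((Q Δ P) ∖ ((P ∩ R') ∩ (P ∪ R))) ∖ ((R ∖ Q) ∩ P) = {5, 6}
Both equal {5, 6}, so ((P Δ Q) ∖ ((P ∖ R) ∩ (R ∪ P))) ∖ ((R ∖ Q) ∩ P) = ((Q Δ P) ∖ ((P ∩ R') ∩ (P ∪ R))) ∖ ((R ∖ Q) ∩ P).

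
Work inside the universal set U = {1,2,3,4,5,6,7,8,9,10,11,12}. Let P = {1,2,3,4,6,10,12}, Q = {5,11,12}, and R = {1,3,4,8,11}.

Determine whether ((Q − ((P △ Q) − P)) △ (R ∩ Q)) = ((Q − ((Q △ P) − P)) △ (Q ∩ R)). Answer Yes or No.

Yes

P △ Q = {1,2,3,4,5,6,10,11}
(P △ Q) − P = {5,11}
Q − ((P △ Q) − P) = {12}
R ∩ Q = {11}
(Q − ((P △ Q) − P)) △ (R ∩ Q) = {11,12}
Q △ P = {1,2,3,4,5,6,10,11}
(Q △ P) − P = {5,11}
Q − ((Q △ P) − P) = {12}
Q ∩ R = {11}
(Q − ((Q △ P) − P)) △ (Q ∩ R) = {11,12}
Both equal {11,12}, so (Q − ((P △ Q) − P)) △ (R ∩ Q) = (Q − ((Q △ P) − P)) △ (Q ∩ R).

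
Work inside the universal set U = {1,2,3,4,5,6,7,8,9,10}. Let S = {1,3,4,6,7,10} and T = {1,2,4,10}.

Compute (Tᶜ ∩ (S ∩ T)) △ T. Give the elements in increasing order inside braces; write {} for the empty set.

{1,2,4,10}

Tᶜ = {3,5,6,7,8,9}
S ∩ T = {1,4,10}
Tᶜ ∩ (S ∩ T) = {}
(Tᶜ ∩ (S ∩ T)) △ T = {1,2,4,10}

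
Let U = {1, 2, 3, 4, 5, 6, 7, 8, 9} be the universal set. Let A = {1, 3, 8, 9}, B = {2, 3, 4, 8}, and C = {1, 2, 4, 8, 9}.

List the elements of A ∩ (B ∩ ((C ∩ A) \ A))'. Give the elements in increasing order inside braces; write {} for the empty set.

C ∩ A = {1, 8, 9}
(C ∩ A) \ A = {}
B ∩ ((C ∩ A) \ A) = {}
(B ∩ ((C ∩ A) \ A))' = {1, 2, 3, 4, 5, 6, 7, 8, 9}
A ∩ (B ∩ ((C ∩ A) \ A))' = {1, 3, 8, 9}

{1, 3, 8, 9}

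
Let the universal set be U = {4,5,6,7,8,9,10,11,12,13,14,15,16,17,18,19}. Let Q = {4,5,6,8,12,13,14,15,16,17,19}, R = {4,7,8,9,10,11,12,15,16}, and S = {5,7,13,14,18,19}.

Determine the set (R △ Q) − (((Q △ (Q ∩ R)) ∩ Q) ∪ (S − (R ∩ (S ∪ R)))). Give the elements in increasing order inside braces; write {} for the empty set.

R △ Q = {5,6,7,9,10,11,13,14,17,19}
Q ∩ R = {4,8,12,15,16}
Q △ (Q ∩ R) = {5,6,13,14,17,19}
(Q △ (Q ∩ R)) ∩ Q = {5,6,13,14,17,19}
S ∪ R = {4,5,7,8,9,10,11,12,13,14,15,16,18,19}
R ∩ (S ∪ R) = {4,7,8,9,10,11,12,15,16}
S − (R ∩ (S ∪ R)) = {5,13,14,18,19}
((Q △ (Q ∩ R)) ∩ Q) ∪ (S − (R ∩ (S ∪ R))) = {5,6,13,14,17,18,19}
(R △ Q) − (((Q △ (Q ∩ R)) ∩ Q) ∪ (S − (R ∩ (S ∪ R)))) = {7,9,10,11}

{7,9,10,11}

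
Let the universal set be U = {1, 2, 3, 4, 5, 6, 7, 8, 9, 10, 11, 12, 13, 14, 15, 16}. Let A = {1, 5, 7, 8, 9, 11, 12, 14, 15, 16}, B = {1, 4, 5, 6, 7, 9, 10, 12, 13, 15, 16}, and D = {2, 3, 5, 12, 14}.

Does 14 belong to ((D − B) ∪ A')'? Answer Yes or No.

14 ∈ D and 14 ∉ B, so 14 ∈ D − B
14 ∈ A, so 14 ∉ A'
14 ∈ (D − B) and 14 ∉ A', so 14 ∈ (D − B) ∪ A'
14 ∉ ((D − B) ∪ A')' since 14 ∈ ((D − B) ∪ A')

No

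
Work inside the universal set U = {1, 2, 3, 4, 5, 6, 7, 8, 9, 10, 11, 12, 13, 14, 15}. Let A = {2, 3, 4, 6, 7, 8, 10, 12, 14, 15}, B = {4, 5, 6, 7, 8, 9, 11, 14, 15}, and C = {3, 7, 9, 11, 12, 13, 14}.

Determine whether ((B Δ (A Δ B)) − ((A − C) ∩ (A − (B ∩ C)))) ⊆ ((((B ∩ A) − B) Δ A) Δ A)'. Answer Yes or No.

Yes

A Δ B = {2, 3, 5, 9, 10, 11, 12}
B Δ (A Δ B) = {2, 3, 4, 6, 7, 8, 10, 12, 14, 15}
A − C = {2, 4, 6, 8, 10, 15}
B ∩ C = {7, 9, 11, 14}
A − (B ∩ C) = {2, 3, 4, 6, 8, 10, 12, 15}
(A − C) ∩ (A − (B ∩ C)) = {2, 4, 6, 8, 10, 15}
(B Δ (A Δ B)) − ((A − C) ∩ (A − (B ∩ C))) = {3, 7, 12, 14}
B ∩ A = {4, 6, 7, 8, 14, 15}
(B ∩ A) − B = {}
((B ∩ A) − B) Δ A = {2, 3, 4, 6, 7, 8, 10, 12, 14, 15}
(((B ∩ A) − B) Δ A) Δ A = {}
((((B ∩ A) − B) Δ A) Δ A)' = {1, 2, 3, 4, 5, 6, 7, 8, 9, 10, 11, 12, 13, 14, 15}
Every element of {3, 7, 12, 14} is in {1, 2, 3, 4, 5, 6, 7, 8, 9, 10, 11, 12, 13, 14, 15}, so (B Δ (A Δ B)) − ((A − C) ∩ (A − (B ∩ C))) ⊆ ((((B ∩ A) − B) Δ A) Δ A)'.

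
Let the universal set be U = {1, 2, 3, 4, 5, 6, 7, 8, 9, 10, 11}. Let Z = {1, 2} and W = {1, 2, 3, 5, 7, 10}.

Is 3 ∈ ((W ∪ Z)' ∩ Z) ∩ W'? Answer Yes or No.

3 ∈ W and 3 ∉ Z, so 3 ∈ W ∪ Z
3 ∉ (W ∪ Z)' since 3 ∈ (W ∪ Z)
3 ∉ (W ∪ Z)' and 3 ∉ Z, so 3 ∉ (W ∪ Z)' ∩ Z
3 ∈ W, so 3 ∉ W'
3 ∉ ((W ∪ Z)' ∩ Z) and 3 ∉ W', so 3 ∉ ((W ∪ Z)' ∩ Z) ∩ W'

No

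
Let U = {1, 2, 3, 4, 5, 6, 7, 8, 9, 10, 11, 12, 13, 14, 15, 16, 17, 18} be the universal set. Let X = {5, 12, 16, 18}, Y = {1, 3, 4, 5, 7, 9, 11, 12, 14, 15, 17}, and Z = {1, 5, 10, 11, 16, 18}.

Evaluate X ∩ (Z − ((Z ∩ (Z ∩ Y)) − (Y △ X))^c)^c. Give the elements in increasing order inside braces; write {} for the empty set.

Z ∩ Y = {1, 5, 11}
Z ∩ (Z ∩ Y) = {1, 5, 11}
Y △ X = {1, 3, 4, 7, 9, 11, 14, 15, 16, 17, 18}
(Z ∩ (Z ∩ Y)) − (Y △ X) = {5}
((Z ∩ (Z ∩ Y)) − (Y △ X))^c = {1, 2, 3, 4, 6, 7, 8, 9, 10, 11, 12, 13, 14, 15, 16, 17, 18}
Z − ((Z ∩ (Z ∩ Y)) − (Y △ X))^c = {5}
(Z − ((Z ∩ (Z ∩ Y)) − (Y △ X))^c)^c = {1, 2, 3, 4, 6, 7, 8, 9, 10, 11, 12, 13, 14, 15, 16, 17, 18}
X ∩ (Z − ((Z ∩ (Z ∩ Y)) − (Y △ X))^c)^c = {12, 16, 18}

{12, 16, 18}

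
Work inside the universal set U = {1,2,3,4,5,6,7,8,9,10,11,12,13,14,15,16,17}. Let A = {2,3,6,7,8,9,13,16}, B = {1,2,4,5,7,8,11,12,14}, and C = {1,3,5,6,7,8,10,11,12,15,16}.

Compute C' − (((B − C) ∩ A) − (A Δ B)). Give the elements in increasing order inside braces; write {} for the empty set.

{4,9,13,14,17}

C' = {2,4,9,13,14,17}
B − C = {2,4,14}
(B − C) ∩ A = {2}
A Δ B = {1,3,4,5,6,9,11,12,13,14,16}
((B − C) ∩ A) − (A Δ B) = {2}
C' − (((B − C) ∩ A) − (A Δ B)) = {4,9,13,14,17}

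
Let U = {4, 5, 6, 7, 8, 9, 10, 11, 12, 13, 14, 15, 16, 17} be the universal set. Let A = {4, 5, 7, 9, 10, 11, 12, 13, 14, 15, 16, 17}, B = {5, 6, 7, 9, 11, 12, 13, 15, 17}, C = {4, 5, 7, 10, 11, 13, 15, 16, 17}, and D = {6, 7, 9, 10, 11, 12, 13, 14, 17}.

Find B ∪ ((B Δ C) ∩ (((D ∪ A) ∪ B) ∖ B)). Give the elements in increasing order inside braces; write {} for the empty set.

{4, 5, 6, 7, 9, 10, 11, 12, 13, 15, 16, 17}

B Δ C = {4, 6, 9, 10, 12, 16}
D ∪ A = {4, 5, 6, 7, 9, 10, 11, 12, 13, 14, 15, 16, 17}
(D ∪ A) ∪ B = {4, 5, 6, 7, 9, 10, 11, 12, 13, 14, 15, 16, 17}
((D ∪ A) ∪ B) ∖ B = {4, 10, 14, 16}
(B Δ C) ∩ (((D ∪ A) ∪ B) ∖ B) = {4, 10, 16}
B ∪ ((B Δ C) ∩ (((D ∪ A) ∪ B) ∖ B)) = {4, 5, 6, 7, 9, 10, 11, 12, 13, 15, 16, 17}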